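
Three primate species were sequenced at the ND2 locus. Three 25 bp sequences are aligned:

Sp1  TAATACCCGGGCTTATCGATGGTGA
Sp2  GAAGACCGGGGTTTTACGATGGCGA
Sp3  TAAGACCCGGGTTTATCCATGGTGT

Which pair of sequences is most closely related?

Sp1–Sp2: 7/25 differ, p = 0.280, d = 0.351.
Sp1–Sp3: 4/25 differ, p = 0.160, d = 0.180.
Sp2–Sp3: 7/25 differ, p = 0.280, d = 0.351.
The smallest distance is between Sp1 and Sp3.

Sp1 and Sp3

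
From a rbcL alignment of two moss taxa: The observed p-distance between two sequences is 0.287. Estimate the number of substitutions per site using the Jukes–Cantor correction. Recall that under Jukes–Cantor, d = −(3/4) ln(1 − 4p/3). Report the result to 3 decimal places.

0.362

d = −(3/4) ln(1 − 4p/3) = −0.75 ln(1 − 0.382667) = −0.75 ln(0.617333)
  = −0.75 × (-0.482347) = 0.361760 substitutions/site.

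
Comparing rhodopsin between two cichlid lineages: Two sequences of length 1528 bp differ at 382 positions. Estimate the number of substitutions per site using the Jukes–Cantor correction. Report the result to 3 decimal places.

0.304

p = 382/1528 = 0.25.
d = −(3/4) ln(1 − 4p/3) = −0.75 ln(1 − 0.333333) = −0.75 ln(0.666667)
  = −0.75 × (-0.405465) = 0.304099 substitutions/site.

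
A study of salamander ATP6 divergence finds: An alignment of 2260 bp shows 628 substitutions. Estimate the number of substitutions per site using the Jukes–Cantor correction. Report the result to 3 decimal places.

0.347

p = 628/2260 ≈ 0.277876.
d = −(3/4) ln(1 − 4p/3) = −0.75 ln(1 − 0.370501) = −0.75 ln(0.629499)
  = −0.75 × (-0.462831) = 0.347123 substitutions/site.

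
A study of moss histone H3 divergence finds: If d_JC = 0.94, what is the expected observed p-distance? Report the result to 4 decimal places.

0.5358

p = (3/4)(1 − e^(−4d/3)) = 0.75 × (1 − e^(-1.253333)) = 0.75 × (1 − 0.285551) = 0.535837.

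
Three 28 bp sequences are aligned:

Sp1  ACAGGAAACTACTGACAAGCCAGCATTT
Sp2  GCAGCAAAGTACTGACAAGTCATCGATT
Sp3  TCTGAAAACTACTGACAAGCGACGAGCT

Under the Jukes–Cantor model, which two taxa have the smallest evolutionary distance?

Sp1–Sp2: 7/28 differ, p = 0.250, d = 0.304.
Sp1–Sp3: 8/28 differ, p = 0.286, d = 0.360.
Sp2–Sp3: 11/28 differ, p = 0.393, d = 0.556.
The smallest distance is between Sp1 and Sp2.

Sp1 and Sp2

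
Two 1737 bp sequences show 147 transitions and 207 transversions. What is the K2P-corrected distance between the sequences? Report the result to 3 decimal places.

P = 147/1737 ≈ 0.084629 and Q = 207/1737 ≈ 0.119171.
Under the Kimura two-parameter model, d = −½ ln(1 − 2P − Q) − ¼ ln(1 − 2Q).
1 − 2P − Q = 0.711571, giving −½ ln(0.711571) = 0.170140.
1 − 2Q = 0.761658, giving −¼ ln(0.761658) = 0.068064.
d = 0.170140 + 0.068064 = 0.238204.

0.238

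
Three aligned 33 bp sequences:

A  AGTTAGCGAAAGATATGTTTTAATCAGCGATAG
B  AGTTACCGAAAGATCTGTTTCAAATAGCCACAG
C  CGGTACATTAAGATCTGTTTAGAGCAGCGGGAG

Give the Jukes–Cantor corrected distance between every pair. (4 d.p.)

A–B: 7/33 sites differ → p ≈ 0.212121, d = −0.75 ln(1 − 0.282828) = 0.249330 ≈ 0.2493.
A–C: 12/33 sites differ → p ≈ 0.363636, d = −0.75 ln(1 − 0.484848) = 0.497470 ≈ 0.4975.
B–C: 12/33 sites differ → p ≈ 0.363636, d = −0.75 ln(1 − 0.484848) = 0.497470 ≈ 0.4975.

d(A,B) = 0.2493, d(A,C) = 0.4975, d(B,C) = 0.4975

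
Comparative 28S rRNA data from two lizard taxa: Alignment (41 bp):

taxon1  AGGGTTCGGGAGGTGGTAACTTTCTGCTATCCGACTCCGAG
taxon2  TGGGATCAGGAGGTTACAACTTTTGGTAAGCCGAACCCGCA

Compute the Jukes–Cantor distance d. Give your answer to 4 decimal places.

0.5018

The sequences differ at 15 of 41 sites, so p = 15/41 ≈ 0.365854.
d = −(3/4) ln(1 − 4p/3) = −0.75 ln(1 − 0.487805) = −0.75 ln(0.512195)
  = −0.75 × (-0.669050) = 0.501788 substitutions/site.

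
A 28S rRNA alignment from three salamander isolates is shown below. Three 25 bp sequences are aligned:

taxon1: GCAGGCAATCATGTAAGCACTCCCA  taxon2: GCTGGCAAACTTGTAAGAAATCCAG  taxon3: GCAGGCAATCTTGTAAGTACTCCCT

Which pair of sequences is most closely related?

taxon1 and taxon3

taxon1–taxon2: 7/25 differ, p = 0.280, d = 0.351.
taxon1–taxon3: 3/25 differ, p = 0.120, d = 0.131.
taxon2–taxon3: 6/25 differ, p = 0.240, d = 0.289.
The smallest distance is between taxon1 and taxon3.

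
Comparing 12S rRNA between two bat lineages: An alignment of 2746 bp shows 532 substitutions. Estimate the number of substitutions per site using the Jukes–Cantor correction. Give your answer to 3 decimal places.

0.224

p = 532/2746 ≈ 0.193736.
d = −(3/4) ln(1 − 4p/3) = −0.75 ln(1 − 0.258315) = −0.75 ln(0.741685)
  = −0.75 × (-0.298831) = 0.224123 substitutions/site.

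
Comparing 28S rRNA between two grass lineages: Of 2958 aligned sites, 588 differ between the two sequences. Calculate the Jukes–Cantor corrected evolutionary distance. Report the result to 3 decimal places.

0.231

p = 588/2958 ≈ 0.198783.
d = −(3/4) ln(1 − 4p/3) = −0.75 ln(1 − 0.265044) = −0.75 ln(0.734956)
  = −0.75 × (-0.307945) = 0.230959 substitutions/site.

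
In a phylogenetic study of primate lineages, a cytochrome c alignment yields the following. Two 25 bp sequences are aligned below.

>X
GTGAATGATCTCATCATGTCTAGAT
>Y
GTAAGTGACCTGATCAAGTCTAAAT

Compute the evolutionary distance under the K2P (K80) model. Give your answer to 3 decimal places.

Of 25 sites, 4 differences are transitions and 2 are transversions, so P = 4/25 = 0.16 and Q = 2/25 = 0.08.
Under the Kimura two-parameter model, d = −½ ln(1 − 2P − Q) − ¼ ln(1 − 2Q).
1 − 2P − Q = 0.6, giving −½ ln(0.6) = 0.255413.
1 − 2Q = 0.84, giving −¼ ln(0.84) = 0.043588.
d = 0.255413 + 0.043588 = 0.299001.

0.299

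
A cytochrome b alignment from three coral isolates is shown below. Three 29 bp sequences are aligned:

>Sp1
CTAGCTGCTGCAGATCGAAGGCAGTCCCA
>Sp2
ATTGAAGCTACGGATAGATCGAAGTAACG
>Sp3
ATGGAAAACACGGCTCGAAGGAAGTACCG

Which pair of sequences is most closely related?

Sp2 and Sp3

Sp1–Sp2: 13/29 differ, p = 0.448, d = 0.683.
Sp1–Sp3: 13/29 differ, p = 0.448, d = 0.683.
Sp2–Sp3: 9/29 differ, p = 0.310, d = 0.401.
The smallest distance is between Sp2 and Sp3.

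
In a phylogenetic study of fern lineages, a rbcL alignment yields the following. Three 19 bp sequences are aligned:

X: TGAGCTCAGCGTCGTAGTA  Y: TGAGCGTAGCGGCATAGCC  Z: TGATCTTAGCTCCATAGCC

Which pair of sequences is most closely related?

X–Y: 6/19 differ, p = 0.316, d = 0.410.
X–Z: 7/19 differ, p = 0.368, d = 0.507.
Y–Z: 4/19 differ, p = 0.211, d = 0.247.
The smallest distance is between Y and Z.

Y and Z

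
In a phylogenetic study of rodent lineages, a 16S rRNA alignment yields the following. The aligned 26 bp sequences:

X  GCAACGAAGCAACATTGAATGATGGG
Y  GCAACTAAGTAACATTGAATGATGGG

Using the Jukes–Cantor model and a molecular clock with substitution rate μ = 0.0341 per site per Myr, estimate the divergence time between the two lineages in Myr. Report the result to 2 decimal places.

1.19

The sequences differ at 2 of 26 sites (6, 10), so p = 2/26 ≈ 0.076923.
d = −(3/4) ln(1 − 4p/3) = −0.75 ln(1 − 0.102564) = −0.75 ln(0.897436)
  = −0.75 × (-0.108213) = 0.081160 substitutions/site.
Under a molecular clock d = 2μt, so t = d/(2μ) = 0.081160 / (2 × 0.0341) = 1.19 Myr.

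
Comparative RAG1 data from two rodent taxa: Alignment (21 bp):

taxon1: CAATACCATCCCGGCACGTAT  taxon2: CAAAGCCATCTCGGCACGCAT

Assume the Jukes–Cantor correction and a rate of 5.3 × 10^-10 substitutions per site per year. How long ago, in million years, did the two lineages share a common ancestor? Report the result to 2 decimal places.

207.30

The sequences differ at 4 of 21 sites (4, 5, 11, 19), so p = 4/21 ≈ 0.190476.
d = −(3/4) ln(1 − 4p/3) = −0.75 ln(1 − 0.253968) = −0.75 ln(0.746032)
  = −0.75 × (-0.292987) = 0.219740 substitutions/site.
Under a molecular clock d = 2μt, so t = d/(2μ) = 0.219740 / (2 × 5.3 × 10^-10) = 207.30 million years.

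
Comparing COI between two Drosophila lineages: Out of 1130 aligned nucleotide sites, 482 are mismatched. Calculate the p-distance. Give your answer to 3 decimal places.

0.427

p = 482/1130 = 0.426548… ≈ 0.427 (to 3 d.p.).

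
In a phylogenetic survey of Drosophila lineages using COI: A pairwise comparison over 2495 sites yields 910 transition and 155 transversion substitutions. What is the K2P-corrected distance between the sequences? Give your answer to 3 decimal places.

P = 910/2495 ≈ 0.364729 and Q = 155/2495 ≈ 0.062124.
Under the Kimura two-parameter model, d = −½ ln(1 − 2P − Q) − ¼ ln(1 − 2Q).
1 − 2P − Q = 0.208418, giving −½ ln(0.208418) = 0.784105.
1 − 2Q = 0.875752, giving −¼ ln(0.875752) = 0.033168.
d = 0.784105 + 0.033168 = 0.817273.

0.817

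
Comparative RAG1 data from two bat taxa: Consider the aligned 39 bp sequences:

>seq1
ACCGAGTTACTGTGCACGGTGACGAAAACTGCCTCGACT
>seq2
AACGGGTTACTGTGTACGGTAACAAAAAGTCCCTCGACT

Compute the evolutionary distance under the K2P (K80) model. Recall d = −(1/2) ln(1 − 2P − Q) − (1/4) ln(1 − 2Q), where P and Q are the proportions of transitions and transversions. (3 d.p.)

0.207

Of 39 sites, 4 differences are transitions and 3 are transversions, so P = 4/39 ≈ 0.102564 and Q = 3/39 ≈ 0.076923.
Under the Kimura two-parameter model, d = −½ ln(1 − 2P − Q) − ¼ ln(1 − 2Q).
1 − 2P − Q = 0.717949, giving −½ ln(0.717949) = 0.165678.
1 − 2Q = 0.846154, giving −¼ ln(0.846154) = 0.041763.
d = 0.165678 + 0.041763 = 0.207441.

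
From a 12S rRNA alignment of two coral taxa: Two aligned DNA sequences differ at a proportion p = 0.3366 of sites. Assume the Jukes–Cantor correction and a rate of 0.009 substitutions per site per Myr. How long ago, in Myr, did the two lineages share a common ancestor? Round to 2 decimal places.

24.82

d = −(3/4) ln(1 − 4p/3) = −0.75 ln(1 − 0.4488) = −0.75 ln(0.5512)
  = −0.75 × (-0.595658) = 0.446744 substitutions/site.
Under a molecular clock d = 2μt, so t = d/(2μ) = 0.446744 / (2 × 0.009) = 24.82 Myr.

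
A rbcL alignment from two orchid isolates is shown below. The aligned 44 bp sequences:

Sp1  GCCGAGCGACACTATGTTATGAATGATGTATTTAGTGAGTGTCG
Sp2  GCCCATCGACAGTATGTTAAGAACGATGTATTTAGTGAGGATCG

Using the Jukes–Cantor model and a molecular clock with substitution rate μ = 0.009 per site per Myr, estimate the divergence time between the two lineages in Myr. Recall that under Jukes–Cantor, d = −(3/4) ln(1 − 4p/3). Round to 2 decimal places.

9.93

The sequences differ at 7 of 44 sites (4, 6, 12, 20, 24, 40, 41), so p = 7/44 ≈ 0.159091.
d = −(3/4) ln(1 − 4p/3) = −0.75 ln(1 − 0.212121) = −0.75 ln(0.787879)
  = −0.75 × (-0.238411) = 0.178808 substitutions/site.
Under a molecular clock d = 2μt, so t = d/(2μ) = 0.178808 / (2 × 0.009) = 9.93 Myr.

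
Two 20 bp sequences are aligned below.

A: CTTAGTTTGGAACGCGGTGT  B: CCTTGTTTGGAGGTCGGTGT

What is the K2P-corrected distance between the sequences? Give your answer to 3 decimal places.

0.305

Of 20 sites, 2 differences are transitions and 3 are transversions, so P = 2/20 = 0.1 and Q = 3/20 = 0.15.
Under the Kimura two-parameter model, d = −½ ln(1 − 2P − Q) − ¼ ln(1 − 2Q).
1 − 2P − Q = 0.65, giving −½ ln(0.65) = 0.215391.
1 − 2Q = 0.7, giving −¼ ln(0.7) = 0.089169.
d = 0.215391 + 0.089169 = 0.304560.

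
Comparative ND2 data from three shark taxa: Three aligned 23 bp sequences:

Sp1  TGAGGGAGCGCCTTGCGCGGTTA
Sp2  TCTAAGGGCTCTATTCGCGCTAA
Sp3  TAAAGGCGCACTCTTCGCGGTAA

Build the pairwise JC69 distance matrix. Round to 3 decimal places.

d(Sp1,Sp2) = 0.761, d(Sp1,Sp3) = 0.467, d(Sp2,Sp3) = 0.390

Sp1–Sp2: 11/23 sites differ → p ≈ 0.478261, d = −0.75 ln(1 − 0.637681) = 0.761423 ≈ 0.761.
Sp1–Sp3: 8/23 sites differ → p ≈ 0.347826, d = −0.75 ln(1 − 0.463768) = 0.467391 ≈ 0.467.
Sp2–Sp3: 7/23 sites differ → p ≈ 0.304348, d = −0.75 ln(1 − 0.405797) = 0.390401 ≈ 0.390.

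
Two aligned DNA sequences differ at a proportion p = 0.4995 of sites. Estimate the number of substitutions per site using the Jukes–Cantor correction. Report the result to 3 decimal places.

0.822

d = −(3/4) ln(1 − 4p/3) = −0.75 ln(1 − 0.666) = −0.75 ln(0.334)
  = −0.75 × (-1.096614) = 0.822461 substitutions/site.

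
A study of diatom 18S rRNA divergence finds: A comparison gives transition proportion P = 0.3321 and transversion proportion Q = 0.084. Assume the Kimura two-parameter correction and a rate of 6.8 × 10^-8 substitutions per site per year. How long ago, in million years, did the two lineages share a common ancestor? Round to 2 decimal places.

Under the Kimura two-parameter model, d = −½ ln(1 − 2P − Q) − ¼ ln(1 − 2Q).
1 − 2P − Q = 0.2518, giving −½ ln(0.2518) = 0.689560.
1 − 2Q = 0.832, giving −¼ ln(0.832) = 0.045981.
d = 0.689560 + 0.045981 = 0.735541.
Under a molecular clock d = 2μt, so t = d/(2μ) = 0.735541 / (2 × 6.8 × 10^-8) = 5.41 million years.

5.41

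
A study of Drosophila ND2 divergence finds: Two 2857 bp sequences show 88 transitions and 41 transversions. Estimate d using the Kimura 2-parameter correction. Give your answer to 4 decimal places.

P = 88/2857 ≈ 0.030802 and Q = 41/2857 ≈ 0.014351.
Under the Kimura two-parameter model, d = −½ ln(1 − 2P − Q) − ¼ ln(1 − 2Q).
1 − 2P − Q = 0.924045, giving −½ ln(0.924045) = 0.039497.
1 − 2Q = 0.971298, giving −¼ ln(0.971298) = 0.007280.
d = 0.039497 + 0.007280 = 0.046777.

0.0468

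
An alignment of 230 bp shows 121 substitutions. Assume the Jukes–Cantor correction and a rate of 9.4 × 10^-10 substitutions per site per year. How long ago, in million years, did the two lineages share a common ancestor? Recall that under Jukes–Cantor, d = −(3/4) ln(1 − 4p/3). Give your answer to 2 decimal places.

p = 121/230 ≈ 0.526087.
d = −(3/4) ln(1 − 4p/3) = −0.75 ln(1 − 0.701449) = −0.75 ln(0.298551)
  = −0.75 × (-1.208815) = 0.906611 substitutions/site.
Under a molecular clock d = 2μt, so t = d/(2μ) = 0.906611 / (2 × 9.4 × 10^-10) = 482.24 million years.

482.24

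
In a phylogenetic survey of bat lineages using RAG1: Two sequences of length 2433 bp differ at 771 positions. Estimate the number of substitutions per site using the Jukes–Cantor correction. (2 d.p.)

p = 771/2433 ≈ 0.316893.
d = −(3/4) ln(1 − 4p/3) = −0.75 ln(1 − 0.422524) = −0.75 ln(0.577476)
  = −0.75 × (-0.549088) = 0.411816 substitutions/site.

0.41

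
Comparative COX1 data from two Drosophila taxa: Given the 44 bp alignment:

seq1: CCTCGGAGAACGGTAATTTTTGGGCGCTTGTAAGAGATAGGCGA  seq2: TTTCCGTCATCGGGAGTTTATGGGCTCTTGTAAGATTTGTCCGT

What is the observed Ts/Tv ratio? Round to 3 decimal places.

Transitions are A↔G and C↔T; transversions are all other mismatches.
Transitions: 4. Transversions: 12.
R = 4/12 = 0.333333… ≈ 0.333 (to 3 d.p.).

0.333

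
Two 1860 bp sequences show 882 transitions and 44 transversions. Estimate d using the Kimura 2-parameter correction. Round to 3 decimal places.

P = 882/1860 ≈ 0.474194 and Q = 44/1860 ≈ 0.023656.
Under the Kimura two-parameter model, d = −½ ln(1 − 2P − Q) − ¼ ln(1 − 2Q).
1 − 2P − Q = 0.027956, giving −½ ln(0.027956) = 1.788562.
1 − 2Q = 0.952688, giving −¼ ln(0.952688) = 0.012117.
d = 1.788562 + 0.012117 = 1.800679.

1.801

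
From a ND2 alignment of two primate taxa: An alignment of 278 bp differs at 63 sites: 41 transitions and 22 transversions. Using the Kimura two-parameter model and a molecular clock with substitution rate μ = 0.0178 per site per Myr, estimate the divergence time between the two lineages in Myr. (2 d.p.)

P = 41/278 ≈ 0.147482 and Q = 22/278 ≈ 0.079137.
Under the Kimura two-parameter model, d = −½ ln(1 − 2P − Q) − ¼ ln(1 − 2Q).
1 − 2P − Q = 0.625899, giving −½ ln(0.625899) = 0.234283.
1 − 2Q = 0.841726, giving −¼ ln(0.841726) = 0.043075.
d = 0.234283 + 0.043075 = 0.277358.
Under a molecular clock d = 2μt, so t = d/(2μ) = 0.277358 / (2 × 0.0178) = 7.79 Myr.

7.79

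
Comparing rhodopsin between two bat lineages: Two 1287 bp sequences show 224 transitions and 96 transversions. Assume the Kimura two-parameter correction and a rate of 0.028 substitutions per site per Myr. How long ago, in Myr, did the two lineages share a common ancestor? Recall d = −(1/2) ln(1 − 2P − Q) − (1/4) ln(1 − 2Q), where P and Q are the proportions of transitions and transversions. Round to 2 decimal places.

5.63

P = 224/1287 ≈ 0.174048 and Q = 96/1287 ≈ 0.074592.
Under the Kimura two-parameter model, d = −½ ln(1 − 2P − Q) − ¼ ln(1 − 2Q).
1 − 2P − Q = 0.577312, giving −½ ln(0.577312) = 0.274686.
1 − 2Q = 0.850816, giving −¼ ln(0.850816) = 0.040390.
d = 0.274686 + 0.040390 = 0.315076.
Under a molecular clock d = 2μt, so t = d/(2μ) = 0.315076 / (2 × 0.028) = 5.63 Myr.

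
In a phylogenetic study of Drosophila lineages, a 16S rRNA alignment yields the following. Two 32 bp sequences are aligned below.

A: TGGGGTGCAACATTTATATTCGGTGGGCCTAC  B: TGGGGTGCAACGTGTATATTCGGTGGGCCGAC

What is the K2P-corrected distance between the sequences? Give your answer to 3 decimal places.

0.100

Of 32 sites, 1 differences are transitions and 2 are transversions, so P = 1/32 = 0.03125 and Q = 2/32 = 0.0625.
Under the Kimura two-parameter model, d = −½ ln(1 − 2P − Q) − ¼ ln(1 − 2Q).
1 − 2P − Q = 0.875, giving −½ ln(0.875) = 0.066766.
1 − 2Q = 0.875, giving −¼ ln(0.875) = 0.033383.
d = 0.066766 + 0.033383 = 0.100149.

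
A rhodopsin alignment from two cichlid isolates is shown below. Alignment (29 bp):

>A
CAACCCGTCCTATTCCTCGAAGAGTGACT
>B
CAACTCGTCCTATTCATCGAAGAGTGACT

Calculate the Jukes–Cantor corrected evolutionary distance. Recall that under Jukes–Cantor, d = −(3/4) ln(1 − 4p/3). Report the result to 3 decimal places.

0.072

The sequences differ at 2 of 29 sites (5, 16), so p = 2/29 ≈ 0.068966.
d = −(3/4) ln(1 − 4p/3) = −0.75 ln(1 − 0.091955) = −0.75 ln(0.908045)
  = −0.75 × (-0.096461) = 0.072346 substitutions/site.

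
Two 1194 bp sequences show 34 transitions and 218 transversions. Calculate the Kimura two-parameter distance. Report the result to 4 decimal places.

0.2505

P = 34/1194 ≈ 0.028476 and Q = 218/1194 ≈ 0.18258.
Under the Kimura two-parameter model, d = −½ ln(1 − 2P − Q) − ¼ ln(1 − 2Q).
1 − 2P − Q = 0.760468, giving −½ ln(0.760468) = 0.136911.
1 − 2Q = 0.63484, giving −¼ ln(0.63484) = 0.113596.
d = 0.136911 + 0.113596 = 0.250507.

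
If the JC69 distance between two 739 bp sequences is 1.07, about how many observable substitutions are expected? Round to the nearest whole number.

Invert JC69: p = (3/4)(1 − e^(−4d/3)) = 0.75 × (1 − e^(-1.426667)) = 0.75 × (1 − 0.240108) = 0.569919.
Expected differing sites = pL ≈ 0.569919 × 739 = 421.170141 ≈ 421.

421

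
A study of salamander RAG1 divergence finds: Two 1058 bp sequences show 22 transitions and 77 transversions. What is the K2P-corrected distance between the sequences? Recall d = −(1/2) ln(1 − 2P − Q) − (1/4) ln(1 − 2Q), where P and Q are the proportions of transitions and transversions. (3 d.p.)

0.100

P = 22/1058 ≈ 0.020794 and Q = 77/1058 ≈ 0.072779.
Under the Kimura two-parameter model, d = −½ ln(1 − 2P − Q) − ¼ ln(1 − 2Q).
1 − 2P − Q = 0.885633, giving −½ ln(0.885633) = 0.060726.
1 − 2Q = 0.854442, giving −¼ ln(0.854442) = 0.039327.
d = 0.060726 + 0.039327 = 0.100053.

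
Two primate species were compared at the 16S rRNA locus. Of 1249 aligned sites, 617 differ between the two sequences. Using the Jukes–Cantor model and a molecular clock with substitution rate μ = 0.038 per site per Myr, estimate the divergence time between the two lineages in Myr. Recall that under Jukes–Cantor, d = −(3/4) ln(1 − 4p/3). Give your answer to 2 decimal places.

10.61

p = 617/1249 ≈ 0.493995.
d = −(3/4) ln(1 − 4p/3) = −0.75 ln(1 − 0.65866) = −0.75 ln(0.34134)
  = −0.75 × (-1.074876) = 0.806157 substitutions/site.
Under a molecular clock d = 2μt, so t = d/(2μ) = 0.806157 / (2 × 0.038) = 10.61 Myr.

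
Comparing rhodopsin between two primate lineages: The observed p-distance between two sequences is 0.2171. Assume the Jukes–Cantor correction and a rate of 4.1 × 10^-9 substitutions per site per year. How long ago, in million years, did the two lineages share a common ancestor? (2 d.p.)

d = −(3/4) ln(1 − 4p/3) = −0.75 ln(1 − 0.289467) = −0.75 ln(0.710533)
  = −0.75 × (-0.341740) = 0.256305 substitutions/site.
Under a molecular clock d = 2μt, so t = d/(2μ) = 0.256305 / (2 × 4.1 × 10^-9) = 31.26 million years.

31.26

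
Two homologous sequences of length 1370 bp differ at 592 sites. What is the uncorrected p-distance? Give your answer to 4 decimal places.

0.4321

p = 592/1370 = 0.432116… ≈ 0.4321 (to 4 d.p.).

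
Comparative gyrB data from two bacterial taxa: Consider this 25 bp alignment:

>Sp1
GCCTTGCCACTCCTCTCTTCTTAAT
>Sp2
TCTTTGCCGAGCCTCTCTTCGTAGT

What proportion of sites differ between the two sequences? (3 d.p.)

The sequences differ at 7 of 25 positions (sites 1, 3, 9, 10, 11, 21, 24).
p = 7/25 = 0.280.

0.280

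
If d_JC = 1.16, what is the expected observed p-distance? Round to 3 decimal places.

p = (3/4)(1 − e^(−4d/3)) = 0.75 × (1 − e^(-1.546667)) = 0.75 × (1 − 0.212957) = 0.590282.

0.590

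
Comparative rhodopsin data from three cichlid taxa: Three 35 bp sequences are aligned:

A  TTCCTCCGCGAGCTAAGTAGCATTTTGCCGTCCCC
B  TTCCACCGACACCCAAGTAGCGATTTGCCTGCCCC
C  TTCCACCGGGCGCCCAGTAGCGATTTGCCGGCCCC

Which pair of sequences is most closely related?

B and C

A–B: 9/35 differ, p = 0.257, d = 0.315.
A–C: 8/35 differ, p = 0.229, d = 0.273.
B–C: 6/35 differ, p = 0.171, d = 0.195.
The smallest distance is between B and C.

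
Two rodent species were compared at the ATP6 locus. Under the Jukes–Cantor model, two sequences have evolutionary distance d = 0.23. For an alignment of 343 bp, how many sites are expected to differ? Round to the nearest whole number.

Invert JC69: p = (3/4)(1 − e^(−4d/3)) = 0.75 × (1 − e^(-0.306667)) = 0.75 × (1 − 0.735896) = 0.198078.
Expected differing sites = pL ≈ 0.198078 × 343 = 67.940754 ≈ 68.

68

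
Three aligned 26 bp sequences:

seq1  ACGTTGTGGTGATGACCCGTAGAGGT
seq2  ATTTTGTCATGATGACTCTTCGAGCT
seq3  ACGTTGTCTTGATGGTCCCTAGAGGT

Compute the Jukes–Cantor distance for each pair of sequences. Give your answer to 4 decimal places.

d(seq1,seq2) = 0.3961, d(seq1,seq3) = 0.2222, d(seq2,seq3) = 0.4643

seq1–seq2: 8/26 sites differ → p ≈ 0.307692, d = −0.75 ln(1 − 0.410256) = 0.396050 ≈ 0.3961.
seq1–seq3: 5/26 sites differ → p ≈ 0.192308, d = −0.75 ln(1 − 0.256411) = 0.222200 ≈ 0.2222.
seq2–seq3: 9/26 sites differ → p ≈ 0.346154, d = −0.75 ln(1 − 0.461539) = 0.464280 ≈ 0.4643.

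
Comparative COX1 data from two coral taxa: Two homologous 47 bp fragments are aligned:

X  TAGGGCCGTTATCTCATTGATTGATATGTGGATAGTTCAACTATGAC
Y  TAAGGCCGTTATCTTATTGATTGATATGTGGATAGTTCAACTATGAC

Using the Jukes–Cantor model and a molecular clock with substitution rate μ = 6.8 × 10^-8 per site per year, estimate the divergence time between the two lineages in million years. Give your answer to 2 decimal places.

0.32

The sequences differ at 2 of 47 sites (3, 15), so p = 2/47 ≈ 0.042553.
d = −(3/4) ln(1 − 4p/3) = −0.75 ln(1 − 0.056737) = −0.75 ln(0.943263)
  = −0.75 × (-0.058410) = 0.043808 substitutions/site.
Under a molecular clock d = 2μt, so t = d/(2μ) = 0.043808 / (2 × 6.8 × 10^-8) = 0.32 million years.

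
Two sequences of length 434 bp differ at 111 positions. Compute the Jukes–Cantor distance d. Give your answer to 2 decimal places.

p = 111/434 ≈ 0.25576.
d = −(3/4) ln(1 − 4p/3) = −0.75 ln(1 − 0.341013) = −0.75 ln(0.658987)
  = −0.75 × (-0.417051) = 0.312788 substitutions/site.

0.31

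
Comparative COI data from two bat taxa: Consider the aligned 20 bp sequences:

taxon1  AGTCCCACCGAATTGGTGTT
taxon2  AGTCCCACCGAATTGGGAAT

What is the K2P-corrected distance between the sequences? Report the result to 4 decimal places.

0.1674

Of 20 sites, 1 differences are transitions and 2 are transversions, so P = 1/20 = 0.05 and Q = 2/20 = 0.1.
Under the Kimura two-parameter model, d = −½ ln(1 − 2P − Q) − ¼ ln(1 − 2Q).
1 − 2P − Q = 0.8, giving −½ ln(0.8) = 0.111572.
1 − 2Q = 0.8, giving −¼ ln(0.8) = 0.055786.
d = 0.111572 + 0.055786 = 0.167358.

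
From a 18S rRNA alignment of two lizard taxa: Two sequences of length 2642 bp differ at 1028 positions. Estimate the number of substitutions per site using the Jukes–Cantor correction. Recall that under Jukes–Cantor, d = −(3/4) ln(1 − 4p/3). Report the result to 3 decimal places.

0.549

p = 1028/2642 ≈ 0.389099.
d = −(3/4) ln(1 − 4p/3) = −0.75 ln(1 − 0.518799) = −0.75 ln(0.481201)
  = −0.75 × (-0.731470) = 0.548603 substitutions/site.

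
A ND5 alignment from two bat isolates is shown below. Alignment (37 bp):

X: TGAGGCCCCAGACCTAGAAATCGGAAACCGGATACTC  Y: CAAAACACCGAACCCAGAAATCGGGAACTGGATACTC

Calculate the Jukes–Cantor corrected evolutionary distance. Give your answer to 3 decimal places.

0.335

The sequences differ at 10 of 37 sites (1, 2, 4, 5, 7, 10, 11, 15, 25, 29), so p = 10/37 ≈ 0.27027.
d = −(3/4) ln(1 − 4p/3) = −0.75 ln(1 − 0.36036) = −0.75 ln(0.63964)
  = −0.75 × (-0.446850) = 0.335138 substitutions/site.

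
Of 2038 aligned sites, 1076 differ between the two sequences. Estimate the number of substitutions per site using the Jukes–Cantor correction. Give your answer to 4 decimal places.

p = 1076/2038 ≈ 0.527969.
d = −(3/4) ln(1 − 4p/3) = −0.75 ln(1 − 0.703959) = −0.75 ln(0.296041)
  = −0.75 × (-1.217257) = 0.912943 substitutions/site.

0.9129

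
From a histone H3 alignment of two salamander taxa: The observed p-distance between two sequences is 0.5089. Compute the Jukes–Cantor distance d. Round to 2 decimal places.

d = −(3/4) ln(1 − 4p/3) = −0.75 ln(1 − 0.678533) = −0.75 ln(0.321467)
  = −0.75 × (-1.134860) = 0.851145 substitutions/site.

0.85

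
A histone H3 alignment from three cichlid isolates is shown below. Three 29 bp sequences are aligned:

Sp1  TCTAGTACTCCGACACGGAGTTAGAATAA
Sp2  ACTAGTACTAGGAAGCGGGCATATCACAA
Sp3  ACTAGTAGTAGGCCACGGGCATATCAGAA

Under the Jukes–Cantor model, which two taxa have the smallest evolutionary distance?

Sp1–Sp2: 11/29 differ, p = 0.379, d = 0.529.
Sp1–Sp3: 11/29 differ, p = 0.379, d = 0.529.
Sp2–Sp3: 5/29 differ, p = 0.172, d = 0.196.
The smallest distance is between Sp2 and Sp3.

Sp2 and Sp3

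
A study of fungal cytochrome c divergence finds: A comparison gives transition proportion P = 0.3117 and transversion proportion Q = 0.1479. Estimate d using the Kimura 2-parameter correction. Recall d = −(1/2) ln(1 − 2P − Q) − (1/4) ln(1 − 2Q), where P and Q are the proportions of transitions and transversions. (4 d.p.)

Under the Kimura two-parameter model, d = −½ ln(1 − 2P − Q) − ¼ ln(1 − 2Q).
1 − 2P − Q = 0.2287, giving −½ ln(0.2287) = 0.737672.
1 − 2Q = 0.7042, giving −¼ ln(0.7042) = 0.087673.
d = 0.737672 + 0.087673 = 0.825345.

0.8253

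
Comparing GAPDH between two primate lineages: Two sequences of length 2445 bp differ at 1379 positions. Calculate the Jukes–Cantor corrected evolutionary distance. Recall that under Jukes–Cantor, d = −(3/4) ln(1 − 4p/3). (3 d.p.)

p = 1379/2445 ≈ 0.564008.
d = −(3/4) ln(1 − 4p/3) = −0.75 ln(1 − 0.752011) = −0.75 ln(0.247989)
  = −0.75 × (-1.394371) = 1.045778 substitutions/site.

1.046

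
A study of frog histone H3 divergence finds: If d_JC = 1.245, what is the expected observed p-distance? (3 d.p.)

0.607

p = (3/4)(1 − e^(−4d/3)) = 0.75 × (1 − e^(-1.66)) = 0.75 × (1 − 0.190139) = 0.607396.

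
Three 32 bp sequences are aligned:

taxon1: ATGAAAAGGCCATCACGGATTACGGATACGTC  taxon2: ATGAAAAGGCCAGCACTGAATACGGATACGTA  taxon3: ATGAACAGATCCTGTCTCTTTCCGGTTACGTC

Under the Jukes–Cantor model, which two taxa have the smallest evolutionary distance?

taxon1 and taxon2

taxon1–taxon2: 4/32 differ, p = 0.125, d = 0.137.
taxon1–taxon3: 11/32 differ, p = 0.344, d = 0.460.
taxon2–taxon3: 13/32 differ, p = 0.406, d = 0.585.
The smallest distance is between taxon1 and taxon2.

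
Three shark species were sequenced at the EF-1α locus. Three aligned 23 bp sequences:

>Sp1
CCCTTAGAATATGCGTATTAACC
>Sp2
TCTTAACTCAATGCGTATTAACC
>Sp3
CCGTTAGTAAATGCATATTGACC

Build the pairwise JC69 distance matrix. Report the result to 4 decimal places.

Sp1–Sp2: 7/23 sites differ → p ≈ 0.304348, d = −0.75 ln(1 − 0.405797) = 0.390401 ≈ 0.3904.
Sp1–Sp3: 5/23 sites differ → p ≈ 0.217391, d = −0.75 ln(1 − 0.289855) = 0.256715 ≈ 0.2567.
Sp2–Sp3: 7/23 sites differ → p ≈ 0.304348, d = −0.75 ln(1 − 0.405797) = 0.390401 ≈ 0.3904.

d(Sp1,Sp2) = 0.3904, d(Sp1,Sp3) = 0.2567, d(Sp2,Sp3) = 0.3904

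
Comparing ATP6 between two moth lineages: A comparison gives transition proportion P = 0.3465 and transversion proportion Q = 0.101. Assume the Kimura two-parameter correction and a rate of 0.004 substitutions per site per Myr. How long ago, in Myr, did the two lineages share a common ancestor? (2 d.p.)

Under the Kimura two-parameter model, d = −½ ln(1 − 2P − Q) − ¼ ln(1 − 2Q).
1 − 2P − Q = 0.206, giving −½ ln(0.206) = 0.789940.
1 − 2Q = 0.798, giving −¼ ln(0.798) = 0.056412.
d = 0.789940 + 0.056412 = 0.846352.
Under a molecular clock d = 2μt, so t = d/(2μ) = 0.846352 / (2 × 0.004) = 105.79 Myr.

105.79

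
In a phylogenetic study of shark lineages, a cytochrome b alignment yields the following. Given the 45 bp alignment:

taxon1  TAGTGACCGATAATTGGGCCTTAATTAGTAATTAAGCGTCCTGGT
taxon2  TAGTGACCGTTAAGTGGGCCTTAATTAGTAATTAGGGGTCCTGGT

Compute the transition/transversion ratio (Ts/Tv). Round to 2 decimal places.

0.33

Transitions are A↔G and C↔T; transversions are all other mismatches.
Transitions: 1. Transversions: 3.
R = 1/3 = 0.333333… ≈ 0.33 (to 2 d.p.).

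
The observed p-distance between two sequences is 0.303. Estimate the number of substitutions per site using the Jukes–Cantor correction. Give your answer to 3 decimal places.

0.388

d = −(3/4) ln(1 − 4p/3) = −0.75 ln(1 − 0.404) = −0.75 ln(0.596)
  = −0.75 × (-0.517515) = 0.388136 substitutions/site.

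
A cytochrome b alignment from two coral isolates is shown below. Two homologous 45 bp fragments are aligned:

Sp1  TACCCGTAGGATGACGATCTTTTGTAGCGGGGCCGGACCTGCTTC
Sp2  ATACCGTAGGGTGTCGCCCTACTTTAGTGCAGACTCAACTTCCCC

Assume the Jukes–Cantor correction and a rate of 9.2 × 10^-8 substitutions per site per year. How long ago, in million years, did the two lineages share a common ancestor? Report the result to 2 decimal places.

The sequences differ at 20 of 45 sites, so p = 20/45 ≈ 0.444444.
d = −(3/4) ln(1 − 4p/3) = −0.75 ln(1 − 0.592592) = −0.75 ln(0.407408)
  = −0.75 × (-0.897940) = 0.673455 substitutions/site.
Under a molecular clock d = 2μt, so t = d/(2μ) = 0.673455 / (2 × 9.2 × 10^-8) = 3.66 million years.

3.66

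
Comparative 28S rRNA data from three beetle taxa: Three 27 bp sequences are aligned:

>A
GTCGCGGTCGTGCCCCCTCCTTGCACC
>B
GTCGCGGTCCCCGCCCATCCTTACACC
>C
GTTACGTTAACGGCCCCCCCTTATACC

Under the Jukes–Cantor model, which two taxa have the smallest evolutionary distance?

A–B: 6/27 differ, p = 0.222, d = 0.264.
A–C: 10/27 differ, p = 0.370, d = 0.511.
B–C: 9/27 differ, p = 0.333, d = 0.441.
The smallest distance is between A and B.

A and B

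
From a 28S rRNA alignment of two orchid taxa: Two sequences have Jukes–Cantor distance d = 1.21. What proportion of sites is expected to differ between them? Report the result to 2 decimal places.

0.60

p = (3/4)(1 − e^(−4d/3)) = 0.75 × (1 − e^(-1.613333)) = 0.75 × (1 − 0.199222) = 0.600584.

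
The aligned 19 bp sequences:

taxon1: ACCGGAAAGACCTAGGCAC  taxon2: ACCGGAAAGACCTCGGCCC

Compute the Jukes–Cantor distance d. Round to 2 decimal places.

The sequences differ at 2 of 19 sites (14, 18), so p = 2/19 ≈ 0.105263.
d = −(3/4) ln(1 − 4p/3) = −0.75 ln(1 − 0.140351) = −0.75 ln(0.859649)
  = −0.75 × (-0.151231) = 0.113423 substitutions/site.

0.11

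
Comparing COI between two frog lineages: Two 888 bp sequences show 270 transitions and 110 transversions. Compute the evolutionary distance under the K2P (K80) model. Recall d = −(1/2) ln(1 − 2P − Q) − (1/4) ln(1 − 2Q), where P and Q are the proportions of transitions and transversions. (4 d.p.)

P = 270/888 ≈ 0.304054 and Q = 110/888 ≈ 0.123874.
Under the Kimura two-parameter model, d = −½ ln(1 − 2P − Q) − ¼ ln(1 − 2Q).
1 − 2P − Q = 0.268018, giving −½ ln(0.268018) = 0.658351.
1 − 2Q = 0.752252, giving −¼ ln(0.752252) = 0.071171.
d = 0.658351 + 0.071171 = 0.729522.

0.7295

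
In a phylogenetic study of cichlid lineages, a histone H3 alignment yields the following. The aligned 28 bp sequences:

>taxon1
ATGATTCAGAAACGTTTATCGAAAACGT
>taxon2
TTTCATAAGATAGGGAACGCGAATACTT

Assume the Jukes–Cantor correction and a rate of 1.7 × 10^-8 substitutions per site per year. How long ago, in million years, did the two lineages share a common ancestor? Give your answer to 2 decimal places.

24.23

The sequences differ at 14 of 28 sites, so p = 14/28 = 0.5.
d = −(3/4) ln(1 − 4p/3) = −0.75 ln(1 − 0.666667) = −0.75 ln(0.333333)
  = −0.75 × (-1.098613) = 0.823960 substitutions/site.
Under a molecular clock d = 2μt, so t = d/(2μ) = 0.823960 / (2 × 1.7 × 10^-8) = 24.23 million years.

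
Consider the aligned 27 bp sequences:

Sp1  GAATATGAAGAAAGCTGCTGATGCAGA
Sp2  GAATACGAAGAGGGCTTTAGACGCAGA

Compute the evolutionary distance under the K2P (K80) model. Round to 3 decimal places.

0.334

Of 27 sites, 5 differences are transitions and 2 are transversions, so P = 5/27 ≈ 0.185185 and Q = 2/27 ≈ 0.074074.
Under the Kimura two-parameter model, d = −½ ln(1 − 2P − Q) − ¼ ln(1 − 2Q).
1 − 2P − Q = 0.555556, giving −½ ln(0.555556) = 0.293893.
1 − 2Q = 0.851852, giving −¼ ln(0.851852) = 0.040086.
d = 0.293893 + 0.040086 = 0.333979.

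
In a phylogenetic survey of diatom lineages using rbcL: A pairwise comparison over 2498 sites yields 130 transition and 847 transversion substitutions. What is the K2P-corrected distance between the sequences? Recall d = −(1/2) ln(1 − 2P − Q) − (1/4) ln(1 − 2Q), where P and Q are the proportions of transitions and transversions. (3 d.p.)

P = 130/2498 ≈ 0.052042 and Q = 847/2498 ≈ 0.339071.
Under the Kimura two-parameter model, d = −½ ln(1 − 2P − Q) − ¼ ln(1 − 2Q).
1 − 2P − Q = 0.556845, giving −½ ln(0.556845) = 0.292734.
1 − 2Q = 0.321858, giving −¼ ln(0.321858) = 0.283411.
d = 0.292734 + 0.283411 = 0.576145.

0.576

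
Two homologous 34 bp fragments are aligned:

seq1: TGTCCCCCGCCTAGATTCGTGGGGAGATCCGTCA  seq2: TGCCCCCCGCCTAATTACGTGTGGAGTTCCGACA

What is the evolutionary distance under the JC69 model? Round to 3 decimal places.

0.241

The sequences differ at 7 of 34 sites (3, 14, 15, 17, 22, 27, 32), so p = 7/34 ≈ 0.205882.
d = −(3/4) ln(1 − 4p/3) = −0.75 ln(1 − 0.274509) = −0.75 ln(0.725491)
  = −0.75 × (-0.320907) = 0.240680 substitutions/site.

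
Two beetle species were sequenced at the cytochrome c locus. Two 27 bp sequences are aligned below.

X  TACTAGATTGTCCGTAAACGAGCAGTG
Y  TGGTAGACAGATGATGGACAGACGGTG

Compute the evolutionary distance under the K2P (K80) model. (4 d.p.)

1.1865

Of 27 sites, 10 differences are transitions and 4 are transversions, so P = 10/27 ≈ 0.37037 and Q = 4/27 ≈ 0.148148.
Under the Kimura two-parameter model, d = −½ ln(1 − 2P − Q) − ¼ ln(1 − 2Q).
1 − 2P − Q = 0.111112, giving −½ ln(0.111112) = 1.098608.
1 − 2Q = 0.703704, giving −¼ ln(0.703704) = 0.087849.
d = 1.098608 + 0.087849 = 1.186457.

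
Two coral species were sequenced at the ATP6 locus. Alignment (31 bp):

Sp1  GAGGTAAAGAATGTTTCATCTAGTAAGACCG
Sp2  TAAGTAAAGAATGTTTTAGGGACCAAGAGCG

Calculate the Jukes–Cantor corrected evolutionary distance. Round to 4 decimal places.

The sequences differ at 9 of 31 sites (1, 3, 17, 19, 20, 21, 23, 24, 29), so p = 9/31 ≈ 0.290323.
d = −(3/4) ln(1 − 4p/3) = −0.75 ln(1 − 0.387097) = −0.75 ln(0.612903)
  = −0.75 × (-0.489549) = 0.367162 substitutions/site.

0.3672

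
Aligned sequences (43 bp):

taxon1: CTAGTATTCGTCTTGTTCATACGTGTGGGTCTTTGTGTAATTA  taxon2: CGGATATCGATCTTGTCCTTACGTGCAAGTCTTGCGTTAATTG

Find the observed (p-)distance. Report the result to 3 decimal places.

The sequences differ at 16 of 43 positions.
p = 16/43 = 0.372093… ≈ 0.372 (to 3 d.p.).

0.372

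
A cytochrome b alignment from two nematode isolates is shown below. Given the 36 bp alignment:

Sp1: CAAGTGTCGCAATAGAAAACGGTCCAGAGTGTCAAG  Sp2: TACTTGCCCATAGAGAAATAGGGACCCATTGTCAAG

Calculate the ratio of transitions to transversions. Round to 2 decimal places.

0.15

Transitions are A↔G and C↔T; transversions are all other mismatches.
Transitions: 2. Transversions: 13.
R = 2/13 = 0.153846… ≈ 0.15 (to 2 d.p.).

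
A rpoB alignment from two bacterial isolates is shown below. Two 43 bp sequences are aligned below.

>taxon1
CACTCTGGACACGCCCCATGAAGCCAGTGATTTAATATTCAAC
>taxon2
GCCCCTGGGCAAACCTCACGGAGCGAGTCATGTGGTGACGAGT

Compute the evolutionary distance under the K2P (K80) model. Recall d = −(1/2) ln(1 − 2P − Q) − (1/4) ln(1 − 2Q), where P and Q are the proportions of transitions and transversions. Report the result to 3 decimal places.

0.798

Of 43 sites, 12 differences are transitions and 8 are transversions, so P = 12/43 ≈ 0.27907 and Q = 8/43 ≈ 0.186047.
Under the Kimura two-parameter model, d = −½ ln(1 − 2P − Q) − ¼ ln(1 − 2Q).
1 − 2P − Q = 0.255813, giving −½ ln(0.255813) = 0.681654.
1 − 2Q = 0.627906, giving −¼ ln(0.627906) = 0.116341.
d = 0.681654 + 0.116341 = 0.797995.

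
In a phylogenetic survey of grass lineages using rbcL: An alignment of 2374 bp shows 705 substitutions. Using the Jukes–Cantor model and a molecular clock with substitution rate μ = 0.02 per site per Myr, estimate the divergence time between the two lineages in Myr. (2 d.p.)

p = 705/2374 ≈ 0.296967.
d = −(3/4) ln(1 − 4p/3) = −0.75 ln(1 − 0.395956) = −0.75 ln(0.604044)
  = −0.75 × (-0.504108) = 0.378081 substitutions/site.
Under a molecular clock d = 2μt, so t = d/(2μ) = 0.378081 / (2 × 0.02) = 9.45 Myr.

9.45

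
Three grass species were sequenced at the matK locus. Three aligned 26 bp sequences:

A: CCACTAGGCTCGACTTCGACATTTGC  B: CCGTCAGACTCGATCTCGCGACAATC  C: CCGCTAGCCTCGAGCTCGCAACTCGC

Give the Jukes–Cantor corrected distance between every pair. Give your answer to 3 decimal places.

d(A,B) = 0.717, d(A,C) = 0.396, d(B,C) = 0.396

A–B: 12/26 sites differ → p ≈ 0.461538, d = −0.75 ln(1 − 0.615384) = 0.716632 ≈ 0.717.
A–C: 8/26 sites differ → p ≈ 0.307692, d = −0.75 ln(1 − 0.410256) = 0.396050 ≈ 0.396.
B–C: 8/26 sites differ → p ≈ 0.307692, d = −0.75 ln(1 − 0.410256) = 0.396050 ≈ 0.396.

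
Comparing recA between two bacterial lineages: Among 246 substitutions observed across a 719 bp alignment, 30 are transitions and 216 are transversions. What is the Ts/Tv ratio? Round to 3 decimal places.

R = 30/216 = 0.138888… ≈ 0.139 (to 3 d.p.).

0.139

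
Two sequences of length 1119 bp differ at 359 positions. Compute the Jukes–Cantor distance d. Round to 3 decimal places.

0.419

p = 359/1119 ≈ 0.320822.
d = −(3/4) ln(1 − 4p/3) = −0.75 ln(1 − 0.427763) = −0.75 ln(0.572237)
  = −0.75 × (-0.558202) = 0.418652 substitutions/site.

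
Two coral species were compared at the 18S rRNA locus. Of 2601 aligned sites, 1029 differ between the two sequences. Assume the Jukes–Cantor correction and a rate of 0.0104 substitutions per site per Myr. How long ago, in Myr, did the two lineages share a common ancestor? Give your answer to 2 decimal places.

p = 1029/2601 ≈ 0.395617.
d = −(3/4) ln(1 − 4p/3) = −0.75 ln(1 − 0.527489) = −0.75 ln(0.472511)
  = −0.75 × (-0.749694) = 0.562271 substitutions/site.
Under a molecular clock d = 2μt, so t = d/(2μ) = 0.562271 / (2 × 0.0104) = 27.03 Myr.

27.03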